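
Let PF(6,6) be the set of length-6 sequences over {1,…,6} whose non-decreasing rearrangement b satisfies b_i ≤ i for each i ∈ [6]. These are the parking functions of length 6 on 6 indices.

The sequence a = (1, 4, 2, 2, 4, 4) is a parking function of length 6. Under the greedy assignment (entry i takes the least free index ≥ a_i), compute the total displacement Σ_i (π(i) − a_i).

4

Σπ(i) = 1+…+6 = 21; Σa = 1+4+2+2+4+4 = 17; disp = 21−17 = 4.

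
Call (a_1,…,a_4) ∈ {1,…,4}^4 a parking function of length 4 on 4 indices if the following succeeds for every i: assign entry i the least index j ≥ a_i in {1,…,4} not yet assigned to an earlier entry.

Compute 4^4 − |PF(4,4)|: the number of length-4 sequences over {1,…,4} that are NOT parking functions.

131

|PF(4,4)| = 1·5^3 = 1 · 125 = 125 (Konheim–Weiss)
One tuple (3,4,3,3) → sorted (3,3,3,4): b_1=3>1, not a PF.
So 256 − 125 = 131 fail.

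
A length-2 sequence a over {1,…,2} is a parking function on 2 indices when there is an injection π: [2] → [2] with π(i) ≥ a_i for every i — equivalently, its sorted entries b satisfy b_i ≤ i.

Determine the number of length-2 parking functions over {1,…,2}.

|PF(2,2)| = (2+1−2)·(2+1)^{2−1} = 1 · 3 = 3 [KW]
One tuple (1,2) → sorted (1,2): b_i ≤ i ∀i, a PF.

3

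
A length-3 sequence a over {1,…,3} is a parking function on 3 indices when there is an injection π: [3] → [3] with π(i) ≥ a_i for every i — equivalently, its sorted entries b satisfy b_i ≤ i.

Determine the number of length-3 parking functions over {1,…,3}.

16

#PF = (3−3+1)·(3+1)^(3−1) = 1 · 16 = 16
One tuple (3,2,1) → sorted (1,2,3): b_i ≤ i ∀i, a PF.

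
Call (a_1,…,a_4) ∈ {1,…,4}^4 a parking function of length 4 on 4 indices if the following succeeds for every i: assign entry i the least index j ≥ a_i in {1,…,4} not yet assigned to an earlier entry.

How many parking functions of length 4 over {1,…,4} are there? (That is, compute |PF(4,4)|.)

125

|PF| = (5−4)·5^(4−1) = 1·125 = 125 [KW]
E.g. (1,1,2,3) → sorted (1,1,2,3): b_i ≤ i ∀i, a PF.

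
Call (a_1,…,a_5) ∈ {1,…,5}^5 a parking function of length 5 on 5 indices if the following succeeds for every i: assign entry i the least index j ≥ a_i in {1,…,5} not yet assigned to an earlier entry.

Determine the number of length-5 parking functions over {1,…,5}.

|PF| = (5+1−5)·(5+1)^{5−1} = 1·1296 = 1296
One tuple (1,2,1,2,5) → sorted (1,1,2,2,5): b_i ≤ i ∀i, a PF.

1296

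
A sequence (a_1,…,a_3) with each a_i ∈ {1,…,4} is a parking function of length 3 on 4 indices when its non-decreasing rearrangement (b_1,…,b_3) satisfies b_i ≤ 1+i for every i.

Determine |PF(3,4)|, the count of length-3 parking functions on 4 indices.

50

#PF = (4−3+1)·(4+1)^(3−1) = 2 · 25 = 50
E.g. (4,1,3) → sorted (1,3,4): b_i ≤ 1+i ∀i, a PF.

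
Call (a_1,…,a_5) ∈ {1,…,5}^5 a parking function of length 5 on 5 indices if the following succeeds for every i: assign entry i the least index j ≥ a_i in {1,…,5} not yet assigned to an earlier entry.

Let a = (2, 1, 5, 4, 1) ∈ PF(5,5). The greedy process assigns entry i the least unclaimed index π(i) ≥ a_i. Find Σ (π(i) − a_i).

Σπ = 15 ({1..5} each once); Σa = 2+1+5+4+1 = 13; disp = 15−13 = 2.

2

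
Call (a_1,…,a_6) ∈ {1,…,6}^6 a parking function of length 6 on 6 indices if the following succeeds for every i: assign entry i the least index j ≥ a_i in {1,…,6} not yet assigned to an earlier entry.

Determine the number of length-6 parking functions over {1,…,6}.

16807

|PF| = (6−6+1)·(6+1)^(6−1) = 1×16807 = 16807 (Konheim–Weiss)
Check (3,3,1,1,2,5) → sorted (1,1,2,3,3,5): b_i ≤ i ∀i, a PF.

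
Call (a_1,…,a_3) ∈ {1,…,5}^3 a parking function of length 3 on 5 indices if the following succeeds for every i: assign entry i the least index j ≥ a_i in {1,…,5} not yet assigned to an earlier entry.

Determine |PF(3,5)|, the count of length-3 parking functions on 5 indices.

#PF = (5+1−3)·(5+1)^{3−1} = 3·36 = 108
Check (4,5,1) → sorted (1,4,5): b_i ≤ 2+i ∀i, a PF.

108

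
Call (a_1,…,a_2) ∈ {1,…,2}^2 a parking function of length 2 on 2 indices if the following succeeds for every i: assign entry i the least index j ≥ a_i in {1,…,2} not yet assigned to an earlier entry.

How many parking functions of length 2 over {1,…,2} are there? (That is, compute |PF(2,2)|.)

3

Count = (2−2+1)·(2+1)^(2−1) = 1 · 3 = 3
One tuple (2,1) → sorted (1,2): b_i ≤ i ∀i, a PF.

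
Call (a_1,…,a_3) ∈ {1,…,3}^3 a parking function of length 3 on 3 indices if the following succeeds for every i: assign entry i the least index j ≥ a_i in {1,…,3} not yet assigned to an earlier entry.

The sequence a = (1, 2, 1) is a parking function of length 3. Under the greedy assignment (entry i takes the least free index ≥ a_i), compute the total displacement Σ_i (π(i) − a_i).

Σπ = 3·4/2 = 6 (π permutes [3]); Σa = 1+2+1 = 4; disp = 6−4 = 2.

2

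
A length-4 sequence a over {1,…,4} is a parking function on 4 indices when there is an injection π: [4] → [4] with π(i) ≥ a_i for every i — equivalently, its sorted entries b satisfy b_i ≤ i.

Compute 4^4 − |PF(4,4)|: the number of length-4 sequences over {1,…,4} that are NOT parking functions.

131

|PF| = 1·5^3 = 1×125 = 125
One tuple (4,1,4,4) → sorted (1,4,4,4): b_2=4>2, not a PF.
Total 256; non-PF = 256−125 = 131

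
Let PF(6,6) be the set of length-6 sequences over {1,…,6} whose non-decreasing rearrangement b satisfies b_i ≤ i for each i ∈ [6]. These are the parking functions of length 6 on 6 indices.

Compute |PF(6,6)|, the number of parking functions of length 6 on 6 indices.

|PF(6,6)| = (7−6)·7^(6−1) = 1 · 16807 = 16807 [KW]
One tuple (3,3,3,3,2,1) → sorted (1,2,3,3,3,3): b_i ≤ i ∀i, a PF.

16807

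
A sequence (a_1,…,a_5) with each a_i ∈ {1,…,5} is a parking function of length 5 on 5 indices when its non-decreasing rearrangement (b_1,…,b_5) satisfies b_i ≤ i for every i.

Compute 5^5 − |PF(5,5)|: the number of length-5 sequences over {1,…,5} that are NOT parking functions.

1829

|PF| = (5+1−5)·(5+1)^{5−1} = 1×1296 = 1296 (Konheim–Weiss)
E.g. (5,4,4,3,5) → sorted (3,4,4,5,5): b_1=3>1, not a PF.
5^5 − 1296 = 3125 − 1296 = 1829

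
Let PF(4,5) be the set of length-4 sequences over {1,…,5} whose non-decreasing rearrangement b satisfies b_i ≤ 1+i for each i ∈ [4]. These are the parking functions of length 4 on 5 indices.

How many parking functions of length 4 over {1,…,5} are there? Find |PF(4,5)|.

432

#PF = (5−4+1)·(5+1)^(4−1) = 2 · 216 = 432
E.g. (4,4,3,2) → sorted (2,3,4,4): b_i ≤ 1+i ∀i, a PF.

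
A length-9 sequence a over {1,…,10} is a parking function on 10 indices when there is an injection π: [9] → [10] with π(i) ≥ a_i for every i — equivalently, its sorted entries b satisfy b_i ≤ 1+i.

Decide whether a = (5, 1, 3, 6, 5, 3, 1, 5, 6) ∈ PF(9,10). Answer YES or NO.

YES

Order a: b = (1, 1, 3, 3, 5, 5, 5, 6, 6).
  b_1=1 ≤ 2
  b_2=1 ≤ 3
  b_3=3 ≤ 4
  b_4=3 ≤ 5
  b_5=5 ≤ 6
  b_6=5 ≤ 7
  b_7=5 ≤ 8
  b_8=6 ≤ 9
  b_9=6 ≤ 10
All bounds hold ⇒ YES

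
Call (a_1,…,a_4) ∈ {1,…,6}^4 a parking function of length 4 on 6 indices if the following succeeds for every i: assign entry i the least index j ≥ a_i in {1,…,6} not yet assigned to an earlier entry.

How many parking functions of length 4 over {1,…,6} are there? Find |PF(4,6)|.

|PF(4,6)| = (6+1−4)·(6+1)^{4−1} = 3×343 = 1029 (Konheim–Weiss)
Check (4,1,2,1) → sorted (1,1,2,4): b_i ≤ 2+i ∀i, a PF.

1029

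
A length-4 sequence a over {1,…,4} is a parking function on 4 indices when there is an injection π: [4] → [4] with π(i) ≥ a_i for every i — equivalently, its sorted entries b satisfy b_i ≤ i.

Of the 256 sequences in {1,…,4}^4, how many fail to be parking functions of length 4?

131

#PF = (4+1−4)·(4+1)^{4−1} = 1×125 = 125 (Konheim–Weiss)
E.g. (3,4,3,4) → sorted (3,3,4,4): b_1=3>1, not a PF.
Total 256; non-PF = 256−125 = 131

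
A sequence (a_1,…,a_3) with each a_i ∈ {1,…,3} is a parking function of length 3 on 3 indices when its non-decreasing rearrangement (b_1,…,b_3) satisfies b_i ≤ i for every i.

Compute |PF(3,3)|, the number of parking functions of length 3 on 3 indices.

16

Count = (3−3+1)·(3+1)^(3−1) = 1·16 = 16 [KW]
E.g. (2,3,1) → sorted (1,2,3): b_i ≤ i ∀i, a PF.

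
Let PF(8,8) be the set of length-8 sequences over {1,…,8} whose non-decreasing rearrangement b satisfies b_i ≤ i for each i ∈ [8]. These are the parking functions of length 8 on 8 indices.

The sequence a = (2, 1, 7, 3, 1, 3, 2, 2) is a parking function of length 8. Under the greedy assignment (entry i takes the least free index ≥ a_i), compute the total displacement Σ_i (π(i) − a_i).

15

Σπ = 8·9/2 = 36 (π permutes [8]); Σa = 2+1+7+3+1+3+2+2 = 21; disp = 36−21 = 15.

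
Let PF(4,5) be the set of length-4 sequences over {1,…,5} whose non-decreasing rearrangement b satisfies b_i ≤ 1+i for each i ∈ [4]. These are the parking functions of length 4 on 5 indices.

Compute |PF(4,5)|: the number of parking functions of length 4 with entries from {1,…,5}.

Count = 2·6^3 = 2×216 = 432 (Konheim–Weiss)
Check (3,1,3,3) → sorted (1,3,3,3): b_i ≤ 1+i ∀i, a PF.

432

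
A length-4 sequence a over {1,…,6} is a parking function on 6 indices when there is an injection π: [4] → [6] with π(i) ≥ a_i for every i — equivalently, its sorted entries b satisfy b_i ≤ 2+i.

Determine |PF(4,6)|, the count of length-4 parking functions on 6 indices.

1029

#PF = (6+1−4)·(6+1)^{4−1} = 3·343 = 1029 (Pollak)
One tuple (1,4,2,5) → sorted (1,2,4,5): b_i ≤ 2+i ∀i, a PF.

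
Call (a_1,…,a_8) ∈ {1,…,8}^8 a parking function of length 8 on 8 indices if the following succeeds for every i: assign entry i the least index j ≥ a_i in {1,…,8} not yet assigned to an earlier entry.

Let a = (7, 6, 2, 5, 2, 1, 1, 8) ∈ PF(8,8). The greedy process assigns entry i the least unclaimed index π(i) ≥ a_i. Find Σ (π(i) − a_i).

Σπ(i) = 1+…+8 = 36; Σa = 7+6+2+5+2+1+1+8 = 32; disp = 36−32 = 4.

4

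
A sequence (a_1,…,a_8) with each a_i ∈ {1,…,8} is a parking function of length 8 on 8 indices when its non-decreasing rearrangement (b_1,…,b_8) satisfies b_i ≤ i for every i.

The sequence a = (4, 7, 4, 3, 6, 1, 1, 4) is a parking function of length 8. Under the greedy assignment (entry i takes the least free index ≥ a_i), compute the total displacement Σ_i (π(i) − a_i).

6

Σπ = 36 ({1..8} each once); Σa = 4+7+4+3+6+1+1+4 = 30; disp = 36−30 = 6.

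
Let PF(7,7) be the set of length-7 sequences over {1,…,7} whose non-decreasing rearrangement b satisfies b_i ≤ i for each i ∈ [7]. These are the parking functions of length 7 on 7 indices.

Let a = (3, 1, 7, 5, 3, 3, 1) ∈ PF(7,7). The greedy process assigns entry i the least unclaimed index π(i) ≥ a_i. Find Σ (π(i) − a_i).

5

Σπ = 28 ({1..7} each once); Σa = 3+1+7+5+3+3+1 = 23; disp = 28−23 = 5.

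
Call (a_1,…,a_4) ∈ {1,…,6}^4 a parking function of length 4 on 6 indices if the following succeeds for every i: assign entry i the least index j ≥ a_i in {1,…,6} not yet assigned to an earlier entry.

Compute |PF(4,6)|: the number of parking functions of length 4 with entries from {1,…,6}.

Count = (6−4+1)·(6+1)^(4−1) = 3×343 = 1029 (Konheim–Weiss)
One tuple (1,3,3,6) → sorted (1,3,3,6): b_i ≤ 2+i ∀i, a PF.

1029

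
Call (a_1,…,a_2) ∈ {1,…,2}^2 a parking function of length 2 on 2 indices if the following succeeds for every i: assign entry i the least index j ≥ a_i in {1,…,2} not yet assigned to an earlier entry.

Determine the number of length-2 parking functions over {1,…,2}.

|PF(2,2)| = (2−2+1)·(2+1)^(2−1) = 1·3 = 3 (Pollak)
One tuple (1,2) → sorted (1,2): b_i ≤ i ∀i, a PF.

3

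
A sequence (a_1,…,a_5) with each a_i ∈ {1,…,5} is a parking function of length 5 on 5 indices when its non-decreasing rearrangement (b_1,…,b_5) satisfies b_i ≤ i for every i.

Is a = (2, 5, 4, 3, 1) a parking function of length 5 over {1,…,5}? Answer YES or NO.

YES

Rearranged: b = (1, 2, 3, 4, 5).
  b_1=1 ≤ 1
  b_2=2 ≤ 2
  b_3=3 ≤ 3
  b_4=4 ≤ 4
  b_5=5 ≤ 5
All bounds hold ⇒ YES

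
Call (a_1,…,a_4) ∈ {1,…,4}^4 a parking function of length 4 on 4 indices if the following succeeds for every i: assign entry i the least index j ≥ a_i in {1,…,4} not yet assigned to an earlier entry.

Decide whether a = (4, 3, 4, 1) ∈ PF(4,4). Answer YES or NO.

NO

Rearranged: b = (1, 3, 4, 4).
  b_1=1 ≤ 1
  b_2=3 > 2
  fails at i=2 ⇒ NO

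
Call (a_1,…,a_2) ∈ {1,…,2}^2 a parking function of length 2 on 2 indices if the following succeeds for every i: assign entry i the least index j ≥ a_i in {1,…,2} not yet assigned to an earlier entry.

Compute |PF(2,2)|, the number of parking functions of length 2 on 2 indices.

|PF| = (3−2)·3^(2−1) = 1·3 = 3 (Pollak)
Example (1,1) → sorted (1,1): b_i ≤ i ∀i, a PF.

3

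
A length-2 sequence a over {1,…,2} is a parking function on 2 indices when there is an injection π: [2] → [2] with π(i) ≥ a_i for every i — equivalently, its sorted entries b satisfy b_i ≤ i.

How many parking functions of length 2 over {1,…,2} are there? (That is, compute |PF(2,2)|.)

|PF(2,2)| = 1·3^1 = 1·3 = 3 [KW]
One tuple (2,1) → sorted (1,2): b_i ≤ i ∀i, a PF.

3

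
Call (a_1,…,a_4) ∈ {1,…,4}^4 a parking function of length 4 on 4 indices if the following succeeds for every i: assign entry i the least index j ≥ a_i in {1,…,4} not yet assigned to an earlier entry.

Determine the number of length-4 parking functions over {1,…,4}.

|PF| = (4+1−4)·(4+1)^{4−1} = 1·125 = 125 [KW]
One tuple (2,2,3,1) → sorted (1,2,2,3): b_i ≤ i ∀i, a PF.

125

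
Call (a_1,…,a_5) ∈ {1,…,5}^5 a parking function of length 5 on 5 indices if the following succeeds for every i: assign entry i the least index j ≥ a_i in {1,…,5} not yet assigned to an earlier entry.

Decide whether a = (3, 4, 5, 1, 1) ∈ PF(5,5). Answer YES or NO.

YES

Sorted: b = (1, 1, 3, 4, 5).
  b_1=1 ≤ 1
  b_2=1 ≤ 2
  b_3=3 ≤ 3
  b_4=4 ≤ 4
  b_5=5 ≤ 5
All bounds hold ⇒ YES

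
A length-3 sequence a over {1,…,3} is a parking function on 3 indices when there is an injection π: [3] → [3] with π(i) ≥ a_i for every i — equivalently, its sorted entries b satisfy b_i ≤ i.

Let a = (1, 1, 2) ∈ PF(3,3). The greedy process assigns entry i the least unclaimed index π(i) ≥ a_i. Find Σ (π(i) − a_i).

2

Σπ = 3·4/2 = 6 (π permutes [3]); Σa = 1+1+2 = 4; disp = 6−4 = 2.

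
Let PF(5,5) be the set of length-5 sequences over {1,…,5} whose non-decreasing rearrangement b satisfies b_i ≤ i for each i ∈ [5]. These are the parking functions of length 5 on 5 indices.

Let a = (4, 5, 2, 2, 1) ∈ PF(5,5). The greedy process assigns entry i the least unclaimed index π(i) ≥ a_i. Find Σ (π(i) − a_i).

1

Σπ(i) = 1+…+5 = 15; Σa = 4+5+2+2+1 = 14; disp = 15−14 = 1.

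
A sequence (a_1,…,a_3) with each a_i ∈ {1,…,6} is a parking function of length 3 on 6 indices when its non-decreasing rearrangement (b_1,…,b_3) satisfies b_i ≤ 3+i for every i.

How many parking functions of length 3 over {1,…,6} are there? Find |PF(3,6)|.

#PF = (6+1−3)·(6+1)^{3−1} = 4·49 = 196 (Pollak)
Example (3,5,2) → sorted (2,3,5): b_i ≤ 3+i ∀i, a PF.

196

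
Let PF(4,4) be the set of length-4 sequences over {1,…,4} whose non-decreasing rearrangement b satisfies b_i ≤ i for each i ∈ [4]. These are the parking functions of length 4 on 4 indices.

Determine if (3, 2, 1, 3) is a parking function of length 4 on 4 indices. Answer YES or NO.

Sorted: b = (1, 2, 3, 3).
  b_1=1 ≤ 1
  b_2=2 ≤ 2
  b_3=3 ≤ 3
  b_4=3 ≤ 4
All bounds hold ⇒ YES

YES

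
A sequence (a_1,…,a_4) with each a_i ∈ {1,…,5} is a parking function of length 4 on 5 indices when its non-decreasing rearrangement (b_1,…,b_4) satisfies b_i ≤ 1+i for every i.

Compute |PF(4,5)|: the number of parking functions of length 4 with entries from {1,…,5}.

|PF| = (5−4+1)·(5+1)^(4−1) = 2·216 = 432 (Pollak)
Example (2,4,4,3) → sorted (2,3,4,4): b_i ≤ 1+i ∀i, a PF.

432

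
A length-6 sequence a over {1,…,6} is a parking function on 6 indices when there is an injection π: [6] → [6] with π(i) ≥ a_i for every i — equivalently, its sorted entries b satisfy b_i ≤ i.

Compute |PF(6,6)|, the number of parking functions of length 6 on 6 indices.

16807

#PF = (6+1−6)·(6+1)^{6−1} = 1·16807 = 16807
E.g. (1,4,1,5,2,5) → sorted (1,1,2,4,5,5): b_i ≤ i ∀i, a PF.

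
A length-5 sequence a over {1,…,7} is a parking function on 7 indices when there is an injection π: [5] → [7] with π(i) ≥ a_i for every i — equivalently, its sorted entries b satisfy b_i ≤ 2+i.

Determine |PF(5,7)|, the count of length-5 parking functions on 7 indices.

12288

#PF = (7+1−5)·(7+1)^{5−1} = 3·4096 = 12288 [KW]
Example (4,5,4,3,1) → sorted (1,3,4,4,5): b_i ≤ 2+i ∀i, a PF.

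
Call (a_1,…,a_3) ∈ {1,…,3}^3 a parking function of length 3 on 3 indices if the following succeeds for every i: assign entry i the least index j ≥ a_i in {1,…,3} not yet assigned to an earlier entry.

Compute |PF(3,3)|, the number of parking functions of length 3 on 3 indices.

16

#PF = 1·4^2 = 1×16 = 16 (Pollak)
Check (2,1,1) → sorted (1,1,2): b_i ≤ i ∀i, a PF.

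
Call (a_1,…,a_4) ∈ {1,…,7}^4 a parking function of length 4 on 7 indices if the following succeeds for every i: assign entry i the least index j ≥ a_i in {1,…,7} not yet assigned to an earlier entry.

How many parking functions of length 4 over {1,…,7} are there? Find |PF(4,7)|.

#PF = (7+1−4)·(7+1)^{4−1} = 4×512 = 2048 (Pollak)
E.g. (6,1,5,4) → sorted (1,4,5,6): b_i ≤ 3+i ∀i, a PF.

2048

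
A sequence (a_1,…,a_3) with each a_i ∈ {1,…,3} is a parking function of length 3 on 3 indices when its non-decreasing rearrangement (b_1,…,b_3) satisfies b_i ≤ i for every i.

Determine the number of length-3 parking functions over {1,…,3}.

16

|PF(3,3)| = 1·4^2 = 1 · 16 = 16 [KW]
One tuple (1,1,2) → sorted (1,1,2): b_i ≤ i ∀i, a PF.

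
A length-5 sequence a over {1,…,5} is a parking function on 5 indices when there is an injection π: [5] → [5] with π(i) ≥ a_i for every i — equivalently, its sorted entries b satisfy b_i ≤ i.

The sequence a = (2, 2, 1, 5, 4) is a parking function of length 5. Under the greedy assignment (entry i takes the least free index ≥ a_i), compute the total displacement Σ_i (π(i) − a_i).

1

Σπ = 15 ({1..5} each once); Σa = 2+2+1+5+4 = 14; disp = 15−14 = 1.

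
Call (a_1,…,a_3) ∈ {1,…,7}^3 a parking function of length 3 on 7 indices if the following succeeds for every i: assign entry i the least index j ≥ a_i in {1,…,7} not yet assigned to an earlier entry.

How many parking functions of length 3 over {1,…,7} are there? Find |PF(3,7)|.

320

|PF| = 5·8^2 = 5 · 64 = 320 [KW]
One tuple (1,6,1) → sorted (1,1,6): b_i ≤ 4+i ∀i, a PF.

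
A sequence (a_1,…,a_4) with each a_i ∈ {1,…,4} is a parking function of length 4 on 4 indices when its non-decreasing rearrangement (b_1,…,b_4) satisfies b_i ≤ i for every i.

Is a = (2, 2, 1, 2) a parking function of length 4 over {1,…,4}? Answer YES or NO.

Rearranged: b = (1, 2, 2, 2).
  b_1=1 ≤ 1
  b_2=2 ≤ 2
  b_3=2 ≤ 3
  b_4=2 ≤ 4
All bounds hold ⇒ YES

YES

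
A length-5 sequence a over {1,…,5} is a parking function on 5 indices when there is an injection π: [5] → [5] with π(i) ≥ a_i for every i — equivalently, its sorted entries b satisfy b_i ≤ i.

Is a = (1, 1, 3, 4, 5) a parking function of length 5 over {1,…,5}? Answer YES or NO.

Rearranged: b = (1, 1, 3, 4, 5).
  b_1=1 ≤ 1
  b_2=1 ≤ 2
  b_3=3 ≤ 3
  b_4=4 ≤ 4
  b_5=5 ≤ 5
All bounds hold ⇒ YES

YES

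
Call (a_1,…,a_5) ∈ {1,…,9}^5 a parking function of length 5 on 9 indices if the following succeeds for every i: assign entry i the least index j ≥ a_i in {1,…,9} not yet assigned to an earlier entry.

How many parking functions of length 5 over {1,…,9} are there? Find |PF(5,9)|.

50000

|PF(5,9)| = (10−5)·10^(5−1) = 5×10000 = 50000 [KW]
Check (5,3,7,4,5) → sorted (3,4,5,5,7): b_i ≤ 4+i ∀i, a PF.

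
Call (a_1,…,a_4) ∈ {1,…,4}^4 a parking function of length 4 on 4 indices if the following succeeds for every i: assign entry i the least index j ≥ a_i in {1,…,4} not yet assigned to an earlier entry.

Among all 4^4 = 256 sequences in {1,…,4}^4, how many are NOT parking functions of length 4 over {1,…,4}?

#PF = (5−4)·5^(4−1) = 1·125 = 125 [KW]
Example (4,1,3,3) → sorted (1,3,3,4): b_2=3>2, not a PF.
So 256 − 125 = 131 fail.

131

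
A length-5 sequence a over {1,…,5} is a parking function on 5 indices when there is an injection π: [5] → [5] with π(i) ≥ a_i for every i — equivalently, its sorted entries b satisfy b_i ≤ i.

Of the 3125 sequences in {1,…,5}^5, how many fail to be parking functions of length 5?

Count = 1·6^4 = 1 · 1296 = 1296 [KW]
One tuple (2,4,5,5,1) → sorted (1,2,4,5,5): b_3=4>3, not a PF.
5^5 − 1296 = 3125 − 1296 = 1829

1829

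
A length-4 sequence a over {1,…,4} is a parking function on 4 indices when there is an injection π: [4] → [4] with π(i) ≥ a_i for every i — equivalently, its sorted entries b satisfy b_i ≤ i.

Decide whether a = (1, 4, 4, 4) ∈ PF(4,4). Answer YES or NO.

Order a: b = (1, 4, 4, 4).
  b_1=1 ≤ 1
  b_2=4 > 2
  fails at i=2 ⇒ NO

NO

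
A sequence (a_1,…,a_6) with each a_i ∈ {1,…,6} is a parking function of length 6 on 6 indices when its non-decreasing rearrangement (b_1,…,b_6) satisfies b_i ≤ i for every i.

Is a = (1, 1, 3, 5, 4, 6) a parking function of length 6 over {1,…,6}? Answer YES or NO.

YES

Rearranged: b = (1, 1, 3, 4, 5, 6).
  b_1=1 ≤ 1
  b_2=1 ≤ 2
  b_3=3 ≤ 3
  b_4=4 ≤ 4
  b_5=5 ≤ 5
  b_6=6 ≤ 6
All bounds hold ⇒ YES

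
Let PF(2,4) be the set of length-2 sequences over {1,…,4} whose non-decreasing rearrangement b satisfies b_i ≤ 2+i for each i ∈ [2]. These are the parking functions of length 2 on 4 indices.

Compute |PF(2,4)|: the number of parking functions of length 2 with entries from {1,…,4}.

15

Count = (4+1−2)·(4+1)^{2−1} = 3·5 = 15
E.g. (3,1) → sorted (1,3): b_i ≤ 2+i ∀i, a PF.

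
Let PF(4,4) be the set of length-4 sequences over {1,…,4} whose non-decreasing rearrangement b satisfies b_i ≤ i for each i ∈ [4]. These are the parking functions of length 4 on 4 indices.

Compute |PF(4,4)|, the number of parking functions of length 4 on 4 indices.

#PF = 1·5^3 = 1 · 125 = 125 (Konheim–Weiss)
Check (1,3,2,4) → sorted (1,2,3,4): b_i ≤ i ∀i, a PF.

125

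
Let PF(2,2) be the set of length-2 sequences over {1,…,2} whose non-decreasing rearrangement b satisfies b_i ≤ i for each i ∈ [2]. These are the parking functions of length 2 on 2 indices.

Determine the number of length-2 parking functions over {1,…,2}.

3

|PF(2,2)| = (2+1−2)·(2+1)^{2−1} = 1 · 3 = 3 [KW]
Check (1,1) → sorted (1,1): b_i ≤ i ∀i, a PF.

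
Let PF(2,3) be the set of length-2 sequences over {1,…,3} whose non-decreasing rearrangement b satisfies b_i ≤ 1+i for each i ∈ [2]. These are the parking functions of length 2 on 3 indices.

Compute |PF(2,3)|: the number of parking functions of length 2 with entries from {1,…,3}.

8

|PF| = (3+1−2)·(3+1)^{2−1} = 2·4 = 8 (Pollak)
Check (3,1) → sorted (1,3): b_i ≤ 1+i ∀i, a PF.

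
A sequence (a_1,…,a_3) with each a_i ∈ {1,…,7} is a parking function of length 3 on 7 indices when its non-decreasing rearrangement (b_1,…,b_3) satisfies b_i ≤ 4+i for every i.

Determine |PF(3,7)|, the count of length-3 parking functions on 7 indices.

#PF = 5·8^2 = 5·64 = 320 (Pollak)
E.g. (6,6,3) → sorted (3,6,6): b_i ≤ 4+i ∀i, a PF.

320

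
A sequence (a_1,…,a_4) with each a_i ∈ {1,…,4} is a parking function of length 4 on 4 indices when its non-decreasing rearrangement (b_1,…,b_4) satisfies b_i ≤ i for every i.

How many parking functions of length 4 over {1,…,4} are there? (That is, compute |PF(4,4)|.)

125

Count = 1·5^3 = 1×125 = 125 (Konheim–Weiss)
E.g. (1,1,4,3) → sorted (1,1,3,4): b_i ≤ i ∀i, a PF.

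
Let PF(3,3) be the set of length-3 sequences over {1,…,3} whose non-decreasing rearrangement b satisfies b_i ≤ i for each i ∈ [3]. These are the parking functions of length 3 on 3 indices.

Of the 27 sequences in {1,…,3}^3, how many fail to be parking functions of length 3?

#PF = (3+1−3)·(3+1)^{3−1} = 1×16 = 16
Example (1,3,3) → sorted (1,3,3): b_2=3>2, not a PF.
3^3 − 16 = 27 − 16 = 11

11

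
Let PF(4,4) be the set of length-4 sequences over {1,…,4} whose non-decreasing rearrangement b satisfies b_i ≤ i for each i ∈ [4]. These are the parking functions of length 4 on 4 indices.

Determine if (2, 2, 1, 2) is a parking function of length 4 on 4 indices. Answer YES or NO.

YES

Order a: b = (1, 2, 2, 2).
  b_1=1 ≤ 1
  b_2=2 ≤ 2
  b_3=2 ≤ 3
  b_4=2 ≤ 4
All bounds hold ⇒ YES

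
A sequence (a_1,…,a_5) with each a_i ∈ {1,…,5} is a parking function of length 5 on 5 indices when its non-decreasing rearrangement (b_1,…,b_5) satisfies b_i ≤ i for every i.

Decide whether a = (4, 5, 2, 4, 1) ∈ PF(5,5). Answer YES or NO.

Order a: b = (1, 2, 4, 4, 5).
  b_1=1 ≤ 1
  b_2=2 ≤ 2
  b_3=4 > 3
  fails at i=3 ⇒ NO

NO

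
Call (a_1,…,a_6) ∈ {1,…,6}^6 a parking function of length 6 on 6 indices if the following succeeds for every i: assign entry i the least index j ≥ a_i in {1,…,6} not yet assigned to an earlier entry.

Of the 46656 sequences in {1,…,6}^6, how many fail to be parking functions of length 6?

Count = (7−6)·7^(6−1) = 1 · 16807 = 16807 (Konheim–Weiss)
E.g. (6,6,1,4,3,4) → sorted (1,3,4,4,6,6): b_2=3>2, not a PF.
6^6 − 16807 = 46656 − 16807 = 29849

29849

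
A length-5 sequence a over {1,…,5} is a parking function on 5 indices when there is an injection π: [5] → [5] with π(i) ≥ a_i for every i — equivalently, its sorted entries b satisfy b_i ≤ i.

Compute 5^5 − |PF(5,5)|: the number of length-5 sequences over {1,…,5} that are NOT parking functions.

|PF(5,5)| = (5+1−5)·(5+1)^{5−1} = 1·1296 = 1296 [KW]
One tuple (5,4,5,3,5) → sorted (3,4,5,5,5): b_1=3>1, not a PF.
So 3125 − 1296 = 1829 fail.

1829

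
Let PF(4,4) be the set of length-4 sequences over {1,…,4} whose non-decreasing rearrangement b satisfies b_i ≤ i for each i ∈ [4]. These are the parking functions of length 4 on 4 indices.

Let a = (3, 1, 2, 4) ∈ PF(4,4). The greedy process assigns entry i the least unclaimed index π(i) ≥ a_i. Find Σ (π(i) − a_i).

0

Σπ = 4·5/2 = 10 (π permutes [4]); Σa = 3+1+2+4 = 10; disp = 10−10 = 0.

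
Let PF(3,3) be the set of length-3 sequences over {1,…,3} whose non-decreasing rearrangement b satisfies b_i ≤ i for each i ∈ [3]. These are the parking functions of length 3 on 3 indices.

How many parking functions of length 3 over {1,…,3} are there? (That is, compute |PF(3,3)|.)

Count = (3+1−3)·(3+1)^{3−1} = 1 · 16 = 16
One tuple (2,1,3) → sorted (1,2,3): b_i ≤ i ∀i, a PF.

16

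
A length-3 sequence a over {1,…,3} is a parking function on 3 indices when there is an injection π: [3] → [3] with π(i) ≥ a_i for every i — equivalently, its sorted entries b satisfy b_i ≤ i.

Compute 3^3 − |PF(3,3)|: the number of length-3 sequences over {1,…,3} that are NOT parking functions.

11

#PF = (3−3+1)·(3+1)^(3−1) = 1 · 16 = 16 (Pollak)
One tuple (3,3,1) → sorted (1,3,3): b_2=3>2, not a PF.
So 27 − 16 = 11 fail.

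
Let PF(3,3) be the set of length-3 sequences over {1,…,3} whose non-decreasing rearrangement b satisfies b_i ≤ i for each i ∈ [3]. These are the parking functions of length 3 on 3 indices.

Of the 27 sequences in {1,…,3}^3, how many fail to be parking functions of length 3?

11

|PF| = 1·4^2 = 1 · 16 = 16 (Konheim–Weiss)
E.g. (3,3,3) → sorted (3,3,3): b_1=3>1, not a PF.
3^3 − 16 = 27 − 16 = 11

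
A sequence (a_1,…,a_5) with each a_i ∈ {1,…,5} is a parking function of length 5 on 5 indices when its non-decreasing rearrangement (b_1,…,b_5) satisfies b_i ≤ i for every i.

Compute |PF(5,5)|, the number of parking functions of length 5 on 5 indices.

|PF| = (6−5)·6^(5−1) = 1×1296 = 1296 (Pollak)
E.g. (2,2,1,2,5) → sorted (1,2,2,2,5): b_i ≤ i ∀i, a PF.

1296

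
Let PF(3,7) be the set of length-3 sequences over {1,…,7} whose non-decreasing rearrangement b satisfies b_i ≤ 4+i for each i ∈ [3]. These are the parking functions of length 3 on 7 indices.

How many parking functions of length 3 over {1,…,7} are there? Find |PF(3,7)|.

320

#PF = (8−3)·8^(3−1) = 5 · 64 = 320 (Pollak)
Check (1,2,4) → sorted (1,2,4): b_i ≤ 4+i ∀i, a PF.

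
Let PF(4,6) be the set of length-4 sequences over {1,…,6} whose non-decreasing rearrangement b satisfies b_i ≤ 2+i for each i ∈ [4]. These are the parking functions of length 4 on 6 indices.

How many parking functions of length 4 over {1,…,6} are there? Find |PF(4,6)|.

#PF = (6−4+1)·(6+1)^(4−1) = 3 · 343 = 1029 (Pollak)
E.g. (2,4,3,4) → sorted (2,3,4,4): b_i ≤ 2+i ∀i, a PF.

1029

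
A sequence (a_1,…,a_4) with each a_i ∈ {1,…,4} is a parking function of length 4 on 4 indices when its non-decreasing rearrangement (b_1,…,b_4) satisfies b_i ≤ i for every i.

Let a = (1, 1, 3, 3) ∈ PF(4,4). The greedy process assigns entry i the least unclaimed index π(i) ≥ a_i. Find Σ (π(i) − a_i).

2

Σπ = 4·5/2 = 10 (π permutes [4]); Σa = 1+1+3+3 = 8; disp = 10−8 = 2.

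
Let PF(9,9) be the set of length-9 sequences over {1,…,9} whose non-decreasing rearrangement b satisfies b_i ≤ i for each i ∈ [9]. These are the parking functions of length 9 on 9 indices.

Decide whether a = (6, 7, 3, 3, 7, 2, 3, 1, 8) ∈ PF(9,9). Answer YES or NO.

Sorted: b = (1, 2, 3, 3, 3, 6, 7, 7, 8).
  b_1=1 ≤ 1
  b_2=2 ≤ 2
  b_3=3 ≤ 3
  b_4=3 ≤ 4
  b_5=3 ≤ 5
  b_6=6 ≤ 6
  b_7=7 ≤ 7
  b_8=7 ≤ 8
  b_9=8 ≤ 9
All bounds hold ⇒ YES

YES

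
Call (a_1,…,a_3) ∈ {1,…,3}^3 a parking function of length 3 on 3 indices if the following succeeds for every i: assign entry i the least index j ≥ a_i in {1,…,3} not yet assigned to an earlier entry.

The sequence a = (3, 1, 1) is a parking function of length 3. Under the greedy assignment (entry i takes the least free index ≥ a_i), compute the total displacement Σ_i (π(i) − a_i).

Σπ(i) = 1+…+3 = 6; Σa = 3+1+1 = 5; disp = 6−5 = 1.

1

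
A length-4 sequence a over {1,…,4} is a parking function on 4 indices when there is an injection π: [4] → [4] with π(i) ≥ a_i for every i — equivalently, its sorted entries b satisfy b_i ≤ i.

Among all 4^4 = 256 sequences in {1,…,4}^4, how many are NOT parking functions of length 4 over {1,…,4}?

131

|PF(4,4)| = (5−4)·5^(4−1) = 1·125 = 125 (Konheim–Weiss)
Example (4,2,4,2) → sorted (2,2,4,4): b_1=2>1, not a PF.
So 256 − 125 = 131 fail.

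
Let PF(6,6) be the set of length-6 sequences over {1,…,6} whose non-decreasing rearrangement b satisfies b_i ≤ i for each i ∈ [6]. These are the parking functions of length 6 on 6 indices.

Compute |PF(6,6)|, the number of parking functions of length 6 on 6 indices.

16807

Count = (6+1−6)·(6+1)^{6−1} = 1·16807 = 16807 (Konheim–Weiss)
One tuple (1,1,2,2,5,5) → sorted (1,1,2,2,5,5): b_i ≤ i ∀i, a PF.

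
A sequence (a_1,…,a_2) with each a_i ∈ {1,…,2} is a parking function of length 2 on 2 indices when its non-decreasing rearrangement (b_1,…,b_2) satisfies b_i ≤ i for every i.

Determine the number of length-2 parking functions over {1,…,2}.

3

Count = (2−2+1)·(2+1)^(2−1) = 1 · 3 = 3
E.g. (1,2) → sorted (1,2): b_i ≤ i ∀i, a PF.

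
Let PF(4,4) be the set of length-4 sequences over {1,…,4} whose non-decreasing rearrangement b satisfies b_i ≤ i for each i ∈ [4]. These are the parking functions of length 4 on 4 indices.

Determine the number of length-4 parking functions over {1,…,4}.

|PF| = (4−4+1)·(4+1)^(4−1) = 1×125 = 125 (Konheim–Weiss)
E.g. (2,1,3,4) → sorted (1,2,3,4): b_i ≤ i ∀i, a PF.

125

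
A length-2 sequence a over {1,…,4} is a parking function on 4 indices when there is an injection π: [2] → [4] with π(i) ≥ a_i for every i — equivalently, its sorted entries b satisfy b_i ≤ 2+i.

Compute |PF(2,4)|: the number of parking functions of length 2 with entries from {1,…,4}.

|PF| = (4−2+1)·(4+1)^(2−1) = 3×5 = 15 [KW]
E.g. (3,2) → sorted (2,3): b_i ≤ 2+i ∀i, a PF.

15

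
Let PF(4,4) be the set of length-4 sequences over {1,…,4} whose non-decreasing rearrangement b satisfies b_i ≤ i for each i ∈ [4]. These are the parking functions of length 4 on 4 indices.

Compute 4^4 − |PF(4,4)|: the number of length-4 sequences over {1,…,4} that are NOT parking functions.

|PF(4,4)| = (4−4+1)·(4+1)^(4−1) = 1×125 = 125 (Pollak)
E.g. (4,4,4,2) → sorted (2,4,4,4): b_1=2>1, not a PF.
Total 256; non-PF = 256−125 = 131

131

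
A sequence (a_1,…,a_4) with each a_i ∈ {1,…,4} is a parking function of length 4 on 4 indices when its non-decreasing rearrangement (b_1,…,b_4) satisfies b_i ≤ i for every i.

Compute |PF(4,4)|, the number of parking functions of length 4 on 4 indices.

125

Count = (4−4+1)·(4+1)^(4−1) = 1 · 125 = 125 (Konheim–Weiss)
One tuple (2,4,2,1) → sorted (1,2,2,4): b_i ≤ i ∀i, a PF.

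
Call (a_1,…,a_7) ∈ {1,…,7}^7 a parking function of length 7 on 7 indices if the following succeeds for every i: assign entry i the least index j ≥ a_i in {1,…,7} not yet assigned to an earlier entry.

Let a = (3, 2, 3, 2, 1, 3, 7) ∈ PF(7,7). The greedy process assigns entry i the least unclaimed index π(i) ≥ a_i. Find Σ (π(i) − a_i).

7

Σπ = 28 ({1..7} each once); Σa = 3+2+3+2+1+3+7 = 21; disp = 28−21 = 7.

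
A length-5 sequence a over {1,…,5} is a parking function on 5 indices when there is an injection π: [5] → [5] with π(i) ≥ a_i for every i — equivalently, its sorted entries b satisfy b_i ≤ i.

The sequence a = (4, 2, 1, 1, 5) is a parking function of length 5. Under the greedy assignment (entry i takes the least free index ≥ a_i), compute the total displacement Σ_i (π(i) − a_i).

2

Σπ(i) = 1+…+5 = 15; Σa = 4+2+1+1+5 = 13; disp = 15−13 = 2.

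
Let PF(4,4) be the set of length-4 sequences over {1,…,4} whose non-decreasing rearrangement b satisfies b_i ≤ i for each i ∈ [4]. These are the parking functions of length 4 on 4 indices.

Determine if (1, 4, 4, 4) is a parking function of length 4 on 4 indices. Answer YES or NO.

Order a: b = (1, 4, 4, 4).
  b_1=1 ≤ 1
  b_2=4 > 2
  fails at i=2 ⇒ NO

NO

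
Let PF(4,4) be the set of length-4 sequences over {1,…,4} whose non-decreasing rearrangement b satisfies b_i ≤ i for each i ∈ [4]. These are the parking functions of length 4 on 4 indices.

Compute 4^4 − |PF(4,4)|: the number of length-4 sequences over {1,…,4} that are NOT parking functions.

131

|PF| = 1·5^3 = 1×125 = 125 (Pollak)
E.g. (3,4,4,4) → sorted (3,4,4,4): b_1=3>1, not a PF.
So 256 − 125 = 131 fail.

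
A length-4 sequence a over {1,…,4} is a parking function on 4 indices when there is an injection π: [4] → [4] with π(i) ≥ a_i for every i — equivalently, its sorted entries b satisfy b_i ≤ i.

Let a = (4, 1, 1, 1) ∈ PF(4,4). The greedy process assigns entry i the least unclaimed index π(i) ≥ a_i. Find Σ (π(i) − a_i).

3

Σπ = 10 ({1..4} each once); Σa = 4+1+1+1 = 7; disp = 10−7 = 3.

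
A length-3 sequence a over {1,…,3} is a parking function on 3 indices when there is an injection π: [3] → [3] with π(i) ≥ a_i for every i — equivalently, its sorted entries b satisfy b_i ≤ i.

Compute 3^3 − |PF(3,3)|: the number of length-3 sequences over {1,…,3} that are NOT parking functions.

#PF = (4−3)·4^(3−1) = 1·16 = 16 (Pollak)
Check (3,2,3) → sorted (2,3,3): b_1=2>1, not a PF.
3^3 − 16 = 27 − 16 = 11

11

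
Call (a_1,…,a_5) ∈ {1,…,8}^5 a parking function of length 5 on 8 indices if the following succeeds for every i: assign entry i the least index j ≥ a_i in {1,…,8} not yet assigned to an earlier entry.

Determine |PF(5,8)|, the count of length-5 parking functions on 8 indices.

Count = (9−5)·9^(5−1) = 4×6561 = 26244 (Pollak)
One tuple (6,2,8,1,5) → sorted (1,2,5,6,8): b_i ≤ 3+i ∀i, a PF.

26244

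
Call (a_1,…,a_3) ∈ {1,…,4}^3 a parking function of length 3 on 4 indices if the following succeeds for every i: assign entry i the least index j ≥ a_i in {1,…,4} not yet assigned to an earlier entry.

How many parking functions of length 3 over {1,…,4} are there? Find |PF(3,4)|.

|PF| = (4+1−3)·(4+1)^{3−1} = 2·25 = 50 [KW]
Check (2,2,3) → sorted (2,2,3): b_i ≤ 1+i ∀i, a PF.

50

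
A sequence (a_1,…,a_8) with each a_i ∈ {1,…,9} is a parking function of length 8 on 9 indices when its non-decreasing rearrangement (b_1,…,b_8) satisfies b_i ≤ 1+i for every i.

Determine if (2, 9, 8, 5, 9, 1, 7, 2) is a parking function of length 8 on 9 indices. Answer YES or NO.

NO

Sorted: b = (1, 2, 2, 5, 7, 8, 9, 9).
  b_1=1 ≤ 2
  b_2=2 ≤ 3
  b_3=2 ≤ 4
  b_4=5 ≤ 5
  b_5=7 > 6
  fails at i=5 ⇒ NO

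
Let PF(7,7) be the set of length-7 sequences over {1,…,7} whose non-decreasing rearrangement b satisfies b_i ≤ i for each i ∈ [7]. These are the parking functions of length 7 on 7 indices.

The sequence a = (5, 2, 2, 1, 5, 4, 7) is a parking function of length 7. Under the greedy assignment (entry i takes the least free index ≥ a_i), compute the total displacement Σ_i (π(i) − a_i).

Σπ = 28 ({1..7} each once); Σa = 5+2+2+1+5+4+7 = 26; disp = 28−26 = 2.

2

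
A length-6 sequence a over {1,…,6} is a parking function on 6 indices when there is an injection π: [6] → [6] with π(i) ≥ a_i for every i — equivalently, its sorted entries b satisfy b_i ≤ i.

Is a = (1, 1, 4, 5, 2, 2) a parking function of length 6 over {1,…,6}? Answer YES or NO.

Sorted: b = (1, 1, 2, 2, 4, 5).
  b_1=1 ≤ 1
  b_2=1 ≤ 2
  b_3=2 ≤ 3
  b_4=2 ≤ 4
  b_5=4 ≤ 5
  b_6=5 ≤ 6
All bounds hold ⇒ YES

YES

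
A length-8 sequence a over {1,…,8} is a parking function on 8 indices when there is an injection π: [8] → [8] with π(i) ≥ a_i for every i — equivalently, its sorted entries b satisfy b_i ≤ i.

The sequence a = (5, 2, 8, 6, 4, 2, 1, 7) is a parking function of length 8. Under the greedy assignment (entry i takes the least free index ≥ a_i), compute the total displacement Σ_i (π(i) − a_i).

1

Σπ = 36 ({1..8} each once); Σa = 5+2+8+6+4+2+1+7 = 35; disp = 36−35 = 1.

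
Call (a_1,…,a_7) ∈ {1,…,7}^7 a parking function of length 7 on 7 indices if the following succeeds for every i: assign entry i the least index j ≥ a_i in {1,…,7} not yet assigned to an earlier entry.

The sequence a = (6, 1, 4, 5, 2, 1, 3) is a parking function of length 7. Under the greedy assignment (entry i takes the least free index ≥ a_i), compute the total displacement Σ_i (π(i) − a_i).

Σπ = 7·8/2 = 28 (π permutes [7]); Σa = 6+1+4+5+2+1+3 = 22; disp = 28−22 = 6.

6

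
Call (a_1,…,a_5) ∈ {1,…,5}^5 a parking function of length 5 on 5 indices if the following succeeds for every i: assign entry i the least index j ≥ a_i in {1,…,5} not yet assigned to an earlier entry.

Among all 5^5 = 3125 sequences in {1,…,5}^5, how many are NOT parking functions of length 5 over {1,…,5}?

Count = (5+1−5)·(5+1)^{5−1} = 1 · 1296 = 1296
Check (2,5,2,4,5) → sorted (2,2,4,5,5): b_1=2>1, not a PF.
Total 3125; non-PF = 3125−1296 = 1829

1829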